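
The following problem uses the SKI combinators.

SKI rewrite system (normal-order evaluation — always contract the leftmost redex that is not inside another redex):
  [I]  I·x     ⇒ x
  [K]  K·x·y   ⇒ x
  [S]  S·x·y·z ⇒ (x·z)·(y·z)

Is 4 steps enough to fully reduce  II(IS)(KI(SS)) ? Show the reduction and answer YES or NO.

Answer: YES — reaches normal form SI in 4 ≤ 4 steps

Derivation:
  start: II(IS)(KI(SS))
  step 1: I(IS)(KI(SS))
  step 2: IS(KI(SS))
  step 3: S(KI(SS))
  step 4: SI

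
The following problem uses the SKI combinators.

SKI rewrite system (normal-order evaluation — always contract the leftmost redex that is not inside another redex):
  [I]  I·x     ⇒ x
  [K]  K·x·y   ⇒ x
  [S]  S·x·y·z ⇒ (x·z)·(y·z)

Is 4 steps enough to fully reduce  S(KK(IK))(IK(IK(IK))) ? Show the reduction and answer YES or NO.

Answer: YES — reaches normal form SK(K(KK)) in 4 ≤ 4 steps

Working:
  start: S(KK(IK))(IK(IK(IK)))
  step 1: SK(IK(IK(IK)))
  step 2: SK(K(IK(IK)))
  step 3: SK(K(K(IK)))
  step 4: SK(K(KK))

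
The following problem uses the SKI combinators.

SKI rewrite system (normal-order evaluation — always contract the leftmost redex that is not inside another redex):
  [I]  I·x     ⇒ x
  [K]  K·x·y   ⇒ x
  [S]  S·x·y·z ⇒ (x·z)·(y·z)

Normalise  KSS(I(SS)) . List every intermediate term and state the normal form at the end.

Answer: normal form = S(SS)  (in 2 steps)

Reduction:
  start: KSS(I(SS))
  step 1: S(I(SS))
  step 2: S(SS)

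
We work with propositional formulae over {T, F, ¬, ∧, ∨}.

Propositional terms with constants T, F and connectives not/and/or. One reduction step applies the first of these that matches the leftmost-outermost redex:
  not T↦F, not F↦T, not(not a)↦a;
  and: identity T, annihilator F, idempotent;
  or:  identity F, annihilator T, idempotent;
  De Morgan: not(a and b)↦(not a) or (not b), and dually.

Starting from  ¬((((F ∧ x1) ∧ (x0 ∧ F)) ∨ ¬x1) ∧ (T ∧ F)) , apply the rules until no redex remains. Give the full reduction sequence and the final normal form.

  start: ¬((((F ∧ x1) ∧ (x0 ∧ F)) ∨ ¬x1) ∧ (T ∧ F))
  [1] ¬(((F ∧ x1) ∧ (x0 ∧ F)) ∨ ¬x1) ∨ ¬(T ∧ F)
  [2] (¬((F ∧ x1) ∧ (x0 ∧ F)) ∧ ¬¬x1) ∨ ¬(T ∧ F)
  [3] ((¬(F ∧ x1) ∨ ¬(x0 ∧ F)) ∧ ¬¬x1) ∨ ¬(T ∧ F)
  [4] (((¬F ∨ ¬x1) ∨ ¬(x0 ∧ F)) ∧ ¬¬x1) ∨ ¬(T ∧ F)
  [5] (((T ∨ ¬x1) ∨ ¬(x0 ∧ F)) ∧ ¬¬x1) ∨ ¬(T ∧ F)
  [6] ((T ∨ ¬(x0 ∧ F)) ∧ ¬¬x1) ∨ ¬(T ∧ F)
  [7] (T ∧ ¬¬x1) ∨ ¬(T ∧ F)
  [8] ¬¬x1 ∨ ¬(T ∧ F)
  [9] x1 ∨ ¬(T ∧ F)
  [10] x1 ∨ (¬T ∨ ¬F)
  [11] x1 ∨ (F ∨ ¬F)
  [12] x1 ∨ ¬F
  [13] x1 ∨ T
  [14] T

Answer: normal form = T  (in 14 steps)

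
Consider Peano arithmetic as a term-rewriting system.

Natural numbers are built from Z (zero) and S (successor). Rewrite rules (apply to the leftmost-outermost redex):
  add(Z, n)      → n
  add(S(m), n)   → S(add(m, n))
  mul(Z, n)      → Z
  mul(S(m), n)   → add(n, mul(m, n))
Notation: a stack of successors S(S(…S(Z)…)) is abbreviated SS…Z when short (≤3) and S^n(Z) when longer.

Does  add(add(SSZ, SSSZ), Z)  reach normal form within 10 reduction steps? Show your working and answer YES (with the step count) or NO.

  start: add(add(SSZ, SSSZ), Z)
  [1] add(S(add(SZ, SSSZ)), Z)
  [2] S(add(add(SZ, SSSZ), Z))
  [3] S(add(S(add(Z, SSSZ)), Z))
  [4] S(S(add(add(Z, SSSZ), Z)))
  [5] S(S(add(SSSZ, Z)))
  [6] S(S(S(add(SSZ, Z))))
  [7] S(S(S(S(add(SZ, Z)))))
  [8] S(S(S(S(S(add(Z, Z))))))
  [9] S^5(Z)

Answer: YES — reaches normal form S^5(Z) in 9 ≤ 10 steps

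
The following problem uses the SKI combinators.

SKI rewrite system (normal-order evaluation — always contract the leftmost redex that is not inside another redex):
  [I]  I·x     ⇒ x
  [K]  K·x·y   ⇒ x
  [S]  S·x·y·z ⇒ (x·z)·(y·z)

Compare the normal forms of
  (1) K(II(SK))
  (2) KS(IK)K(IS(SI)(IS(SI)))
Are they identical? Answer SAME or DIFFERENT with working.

Term A:
  start: K(II(SK))
  →1  K(I(SK))
  →2  K(SK)

Term B:
  start: KS(IK)K(IS(SI)(IS(SI)))
  →1  SK(IS(SI)(IS(SI)))
  →2  SK(S(SI)(IS(SI)))
  →3  SK(S(SI)(S(SI)))

Answer: DIFFERENT — A ⇓ K(SK), B ⇓ SK(S(SI)(S(SI)))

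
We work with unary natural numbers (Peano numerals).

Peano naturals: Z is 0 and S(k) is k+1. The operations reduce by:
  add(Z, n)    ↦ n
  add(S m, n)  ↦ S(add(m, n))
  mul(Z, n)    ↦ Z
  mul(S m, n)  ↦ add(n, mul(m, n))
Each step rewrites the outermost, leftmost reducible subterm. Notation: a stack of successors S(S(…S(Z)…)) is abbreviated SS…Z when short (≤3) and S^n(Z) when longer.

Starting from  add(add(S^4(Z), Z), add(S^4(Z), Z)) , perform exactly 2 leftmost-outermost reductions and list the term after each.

Answer: after 2 steps: S(add(add(SSSZ, Z), add(S^4(Z), Z)))

Derivation:
  start: add(add(S^4(Z), Z), add(S^4(Z), Z))
  step 1: add(S(add(SSSZ, Z)), add(S^4(Z), Z))
  step 2: S(add(add(SSSZ, Z), add(S^4(Z), Z)))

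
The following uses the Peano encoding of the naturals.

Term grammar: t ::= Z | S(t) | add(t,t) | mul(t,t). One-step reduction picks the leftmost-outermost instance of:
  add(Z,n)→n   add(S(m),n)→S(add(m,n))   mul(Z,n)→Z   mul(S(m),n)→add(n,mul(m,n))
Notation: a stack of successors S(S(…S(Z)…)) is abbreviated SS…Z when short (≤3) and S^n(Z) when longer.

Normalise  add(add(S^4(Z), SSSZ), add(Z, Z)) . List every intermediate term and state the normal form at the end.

Answer: normal form = S^7(Z)  (in 14 steps)

Derivation:
  start: add(add(S^4(Z), SSSZ), add(Z, Z))
  [1] add(S(add(SSSZ, SSSZ)), add(Z, Z))
  [2] S(add(add(SSSZ, SSSZ), add(Z, Z)))
  [3] S(add(S(add(SSZ, SSSZ)), add(Z, Z)))
  [4] S(S(add(add(SSZ, SSSZ), add(Z, Z))))
  [5] S(S(add(S(add(SZ, SSSZ)), add(Z, Z))))
  [6] S(S(S(add(add(SZ, SSSZ), add(Z, Z)))))
  [7] S(S(S(add(S(add(Z, SSSZ)), add(Z, Z)))))
  [8] S(S(S(S(add(add(Z, SSSZ), add(Z, Z))))))
  [9] S(S(S(S(add(SSSZ, add(Z, Z))))))
  [10] S(S(S(S(S(add(SSZ, add(Z, Z)))))))
  [11] S(S(S(S(S(S(add(SZ, add(Z, Z))))))))
  [12] S(S(S(S(S(S(S(add(Z, add(Z, Z)))))))))
  [13] S(S(S(S(S(S(S(add(Z, Z))))))))
  [14] S^7(Z)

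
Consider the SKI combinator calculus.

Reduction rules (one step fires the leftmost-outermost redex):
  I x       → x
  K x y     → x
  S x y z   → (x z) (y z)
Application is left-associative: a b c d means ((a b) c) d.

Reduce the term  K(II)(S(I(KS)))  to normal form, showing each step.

Answer: normal form = I  (in 2 steps)

Derivation:
  start: K(II)(S(I(KS)))
  →1  II
  →2  I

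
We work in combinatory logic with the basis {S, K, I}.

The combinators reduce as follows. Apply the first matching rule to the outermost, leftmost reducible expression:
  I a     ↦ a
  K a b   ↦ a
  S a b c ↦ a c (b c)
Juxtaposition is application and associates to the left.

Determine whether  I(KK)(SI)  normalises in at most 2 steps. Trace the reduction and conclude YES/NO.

Answer: YES — reaches normal form K in 2 ≤ 2 steps

Working:
  start: I(KK)(SI)
  →1  KK(SI)
  →2  K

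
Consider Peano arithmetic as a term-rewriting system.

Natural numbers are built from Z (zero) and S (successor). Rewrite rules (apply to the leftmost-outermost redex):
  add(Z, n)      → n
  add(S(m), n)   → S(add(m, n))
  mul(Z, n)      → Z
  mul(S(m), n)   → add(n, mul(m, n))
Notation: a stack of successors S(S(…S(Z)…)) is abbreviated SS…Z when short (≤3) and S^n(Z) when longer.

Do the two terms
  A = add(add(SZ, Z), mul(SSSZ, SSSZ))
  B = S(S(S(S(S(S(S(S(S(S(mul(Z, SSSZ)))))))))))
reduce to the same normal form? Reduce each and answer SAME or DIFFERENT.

Term A:
  start: add(add(SZ, Z), mul(SSSZ, SSSZ))
  step 1: add(S(add(Z, Z)), mul(SSSZ, SSSZ))
  step 2: S(add(add(Z, Z), mul(SSSZ, SSSZ)))
  step 3: S(add(Z, mul(SSSZ, SSSZ)))
  step 4: S(mul(SSSZ, SSSZ))
  step 5: S(add(SSSZ, mul(SSZ, SSSZ)))
  step 6: S(S(add(SSZ, mul(SSZ, SSSZ))))
  step 7: S(S(S(add(SZ, mul(SSZ, SSSZ)))))
  step 8: S(S(S(S(add(Z, mul(SSZ, SSSZ))))))
  step 9: S(S(S(S(mul(SSZ, SSSZ)))))
  step 10: S(S(S(S(add(SSSZ, mul(SZ, SSSZ))))))
  step 11: S(S(S(S(S(add(SSZ, mul(SZ, SSSZ)))))))
  step 12: S(S(S(S(S(S(add(SZ, mul(SZ, SSSZ))))))))
  step 13: S(S(S(S(S(S(S(add(Z, mul(SZ, SSSZ)))))))))
  step 14: S(S(S(S(S(S(S(mul(SZ, SSSZ))))))))
  step 15: S(S(S(S(S(S(S(add(SSSZ, mul(Z, SSSZ)))))))))
  step 16: S(S(S(S(S(S(S(S(add(SSZ, mul(Z, SSSZ))))))))))
  step 17: S(S(S(S(S(S(S(S(S(add(SZ, mul(Z, SSSZ)))))))))))
  step 18: S(S(S(S(S(S(S(S(S(S(add(Z, mul(Z, SSSZ))))))))))))
  step 19: S(S(S(S(S(S(S(S(S(S(mul(Z, SSSZ)))))))))))
  step 20: S^10(Z)

Term B:
  start: S(S(S(S(S(S(S(S(S(S(mul(Z, SSSZ)))))))))))
  step 1: S^10(Z)

Answer: SAME — A ⇓ S^10(Z), B ⇓ S^10(Z)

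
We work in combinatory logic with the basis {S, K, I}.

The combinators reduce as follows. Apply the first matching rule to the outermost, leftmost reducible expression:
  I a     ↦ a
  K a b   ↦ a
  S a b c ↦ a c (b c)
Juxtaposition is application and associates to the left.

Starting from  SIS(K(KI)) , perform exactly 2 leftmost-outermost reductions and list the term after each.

  start: SIS(K(KI))
  →1  I(K(KI))(S(K(KI)))
  →2  K(KI)(S(K(KI)))

Answer: after 2 steps: K(KI)(S(K(KI)))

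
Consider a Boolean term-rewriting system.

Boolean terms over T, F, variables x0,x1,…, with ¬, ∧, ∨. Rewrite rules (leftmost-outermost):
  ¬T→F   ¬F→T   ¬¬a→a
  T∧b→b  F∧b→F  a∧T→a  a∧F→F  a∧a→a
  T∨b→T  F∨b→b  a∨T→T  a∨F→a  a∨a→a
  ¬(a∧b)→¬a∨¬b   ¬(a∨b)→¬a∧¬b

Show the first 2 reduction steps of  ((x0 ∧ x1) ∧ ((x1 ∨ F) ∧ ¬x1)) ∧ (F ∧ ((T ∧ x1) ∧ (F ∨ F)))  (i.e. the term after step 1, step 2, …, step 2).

Answer: after 2 steps: ((x0 ∧ x1) ∧ (x1 ∧ ¬x1)) ∧ F

Derivation:
  start: ((x0 ∧ x1) ∧ ((x1 ∨ F) ∧ ¬x1)) ∧ (F ∧ ((T ∧ x1) ∧ (F ∨ F)))
  step 1: ((x0 ∧ x1) ∧ (x1 ∧ ¬x1)) ∧ (F ∧ ((T ∧ x1) ∧ (F ∨ F)))
  step 2: ((x0 ∧ x1) ∧ (x1 ∧ ¬x1)) ∧ F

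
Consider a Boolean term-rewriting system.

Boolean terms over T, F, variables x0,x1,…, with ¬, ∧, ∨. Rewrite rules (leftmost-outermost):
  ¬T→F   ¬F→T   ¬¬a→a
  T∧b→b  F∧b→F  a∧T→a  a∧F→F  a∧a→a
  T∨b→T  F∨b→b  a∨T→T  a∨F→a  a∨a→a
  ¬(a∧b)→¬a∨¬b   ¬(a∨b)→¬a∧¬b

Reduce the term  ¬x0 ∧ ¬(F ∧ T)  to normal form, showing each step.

  start: ¬x0 ∧ ¬(F ∧ T)
  step 1: ¬x0 ∧ (¬F ∨ ¬T)
  step 2: ¬x0 ∧ (T ∨ ¬T)
  step 3: ¬x0 ∧ T
  step 4: ¬x0

Answer: normal form = ¬x0  (in 4 steps)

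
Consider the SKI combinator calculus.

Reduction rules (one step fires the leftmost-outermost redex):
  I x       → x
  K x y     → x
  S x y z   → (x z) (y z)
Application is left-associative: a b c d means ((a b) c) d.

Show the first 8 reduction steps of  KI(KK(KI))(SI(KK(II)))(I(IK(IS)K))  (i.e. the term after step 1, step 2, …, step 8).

Answer: after 8 steps: S(KK(II)(I(IK(IS)K)))

Reduction:
  start: KI(KK(KI))(SI(KK(II)))(I(IK(IS)K))
  →1  I(SI(KK(II)))(I(IK(IS)K))
  →2  SI(KK(II))(I(IK(IS)K))
  →3  I(I(IK(IS)K))(KK(II)(I(IK(IS)K)))
  →4  I(IK(IS)K)(KK(II)(I(IK(IS)K)))
  →5  IK(IS)K(KK(II)(I(IK(IS)K)))
  →6  K(IS)K(KK(II)(I(IK(IS)K)))
  →7  IS(KK(II)(I(IK(IS)K)))
  →8  S(KK(II)(I(IK(IS)K)))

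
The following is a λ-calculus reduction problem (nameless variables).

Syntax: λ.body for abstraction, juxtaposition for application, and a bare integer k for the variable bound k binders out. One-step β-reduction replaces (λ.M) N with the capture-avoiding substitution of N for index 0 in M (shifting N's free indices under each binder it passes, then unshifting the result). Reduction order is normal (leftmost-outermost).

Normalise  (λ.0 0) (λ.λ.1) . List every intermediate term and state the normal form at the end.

  start: (λ.0 0) (λ.λ.1)
  →1  (λ.λ.1) (λ.λ.1)
  →2  λ.λ.λ.1

Answer: normal form = λ.λ.λ.1  (in 2 steps)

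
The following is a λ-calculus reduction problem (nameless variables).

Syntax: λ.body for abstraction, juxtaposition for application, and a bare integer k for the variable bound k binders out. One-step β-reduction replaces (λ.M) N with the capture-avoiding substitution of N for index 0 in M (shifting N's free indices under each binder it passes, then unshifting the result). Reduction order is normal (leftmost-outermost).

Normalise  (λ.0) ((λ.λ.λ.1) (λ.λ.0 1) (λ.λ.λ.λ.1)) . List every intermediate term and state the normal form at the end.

  start: (λ.0) ((λ.λ.λ.1) (λ.λ.0 1) (λ.λ.λ.λ.1))
  step 1: (λ.λ.λ.1) (λ.λ.0 1) (λ.λ.λ.λ.1)
  step 2: (λ.λ.1) (λ.λ.λ.λ.1)
  step 3: λ.λ.λ.λ.λ.1

Answer: normal form = λ.λ.λ.λ.λ.1  (in 3 steps)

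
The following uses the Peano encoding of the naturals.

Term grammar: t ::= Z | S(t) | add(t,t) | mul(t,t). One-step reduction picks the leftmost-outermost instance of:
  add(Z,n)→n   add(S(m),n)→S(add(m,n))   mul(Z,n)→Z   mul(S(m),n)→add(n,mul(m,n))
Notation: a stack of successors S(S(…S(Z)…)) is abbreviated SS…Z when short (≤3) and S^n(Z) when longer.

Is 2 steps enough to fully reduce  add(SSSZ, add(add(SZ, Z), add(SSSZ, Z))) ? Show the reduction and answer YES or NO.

  start: add(SSSZ, add(add(SZ, Z), add(SSSZ, Z)))
  [1] S(add(SSZ, add(add(SZ, Z), add(SSSZ, Z))))
  [2] S(S(add(SZ, add(add(SZ, Z), add(SSSZ, Z)))))

Answer: NO — after 2 steps the term is S(S(add(SZ, add(add(SZ, Z), add(SSSZ, Z))))), not yet normal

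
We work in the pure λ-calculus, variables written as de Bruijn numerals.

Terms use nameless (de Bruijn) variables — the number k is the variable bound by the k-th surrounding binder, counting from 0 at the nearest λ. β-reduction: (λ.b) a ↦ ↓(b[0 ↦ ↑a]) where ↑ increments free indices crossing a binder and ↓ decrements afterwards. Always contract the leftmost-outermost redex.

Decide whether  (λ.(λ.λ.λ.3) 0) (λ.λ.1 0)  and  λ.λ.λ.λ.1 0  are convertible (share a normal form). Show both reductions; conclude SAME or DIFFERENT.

Term A:
  start: (λ.(λ.λ.λ.3) 0) (λ.λ.1 0)
  step 1: (λ.λ.λ.λ.λ.1 0) (λ.λ.1 0)
  step 2: λ.λ.λ.λ.1 0

Term B:
  start: λ.λ.λ.λ.1 0

Answer: SAME — A ⇓ λ.λ.λ.λ.1 0, B ⇓ λ.λ.λ.λ.1 0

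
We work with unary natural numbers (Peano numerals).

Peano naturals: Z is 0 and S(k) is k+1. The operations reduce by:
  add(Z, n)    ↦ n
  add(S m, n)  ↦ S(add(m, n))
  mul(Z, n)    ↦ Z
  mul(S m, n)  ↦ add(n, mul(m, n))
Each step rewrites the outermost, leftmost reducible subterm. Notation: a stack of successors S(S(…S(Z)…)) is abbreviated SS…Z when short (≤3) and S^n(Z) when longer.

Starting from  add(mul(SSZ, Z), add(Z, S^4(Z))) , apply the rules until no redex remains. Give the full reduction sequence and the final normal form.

Answer: normal form = S^4(Z)  (in 7 steps)

Derivation:
  start: add(mul(SSZ, Z), add(Z, S^4(Z)))
  step 1: add(add(Z, mul(SZ, Z)), add(Z, S^4(Z)))
  step 2: add(mul(SZ, Z), add(Z, S^4(Z)))
  step 3: add(add(Z, mul(Z, Z)), add(Z, S^4(Z)))
  step 4: add(mul(Z, Z), add(Z, S^4(Z)))
  step 5: add(Z, add(Z, S^4(Z)))
  step 6: add(Z, S^4(Z))
  step 7: S^4(Z)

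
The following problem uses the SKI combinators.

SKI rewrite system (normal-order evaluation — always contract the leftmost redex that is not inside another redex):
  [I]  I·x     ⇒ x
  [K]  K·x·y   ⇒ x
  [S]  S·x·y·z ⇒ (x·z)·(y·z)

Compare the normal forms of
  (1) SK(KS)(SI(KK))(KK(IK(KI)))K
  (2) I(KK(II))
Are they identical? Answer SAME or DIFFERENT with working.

Term A:
  start: SK(KS)(SI(KK))(KK(IK(KI)))K
  [1] K(SI(KK))(KS(SI(KK)))(KK(IK(KI)))K
  [2] SI(KK)(KK(IK(KI)))K
  [3] I(KK(IK(KI)))(KK(KK(IK(KI))))K
  [4] KK(IK(KI))(KK(KK(IK(KI))))K
  [5] K(KK(KK(IK(KI))))K
  [6] KK(KK(IK(KI)))
  [7] K

Term B:
  start: I(KK(II))
  [1] KK(II)
  [2] K

Answer: SAME — A ⇓ K, B ⇓ K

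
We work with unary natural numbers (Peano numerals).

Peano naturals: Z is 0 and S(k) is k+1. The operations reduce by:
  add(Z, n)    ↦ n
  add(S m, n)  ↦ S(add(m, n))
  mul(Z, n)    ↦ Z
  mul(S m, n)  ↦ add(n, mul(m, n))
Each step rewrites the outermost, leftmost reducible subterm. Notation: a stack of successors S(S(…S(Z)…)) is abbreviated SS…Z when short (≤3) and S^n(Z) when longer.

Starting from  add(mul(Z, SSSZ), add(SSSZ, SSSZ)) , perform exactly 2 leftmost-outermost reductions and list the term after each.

Answer: after 2 steps: add(SSSZ, SSSZ)

Derivation:
  start: add(mul(Z, SSSZ), add(SSSZ, SSSZ))
  [1] add(Z, add(SSSZ, SSSZ))
  [2] add(SSSZ, SSSZ)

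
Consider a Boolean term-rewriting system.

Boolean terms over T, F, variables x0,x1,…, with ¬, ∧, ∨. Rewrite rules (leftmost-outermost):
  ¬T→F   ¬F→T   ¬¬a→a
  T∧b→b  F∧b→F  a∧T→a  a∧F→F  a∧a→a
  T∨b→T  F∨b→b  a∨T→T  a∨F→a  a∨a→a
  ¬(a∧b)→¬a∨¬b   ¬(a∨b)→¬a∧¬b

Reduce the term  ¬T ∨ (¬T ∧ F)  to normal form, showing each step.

Answer: normal form = F  (in 3 steps)

Reduction:
  start: ¬T ∨ (¬T ∧ F)
  [1] F ∨ (¬T ∧ F)
  [2] ¬T ∧ F
  [3] F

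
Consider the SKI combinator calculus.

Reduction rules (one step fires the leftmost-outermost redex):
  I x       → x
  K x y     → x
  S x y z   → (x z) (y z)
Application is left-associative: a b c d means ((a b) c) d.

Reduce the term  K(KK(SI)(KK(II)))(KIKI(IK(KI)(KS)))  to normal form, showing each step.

Answer: normal form = KK  (in 3 steps)

Derivation:
  start: K(KK(SI)(KK(II)))(KIKI(IK(KI)(KS)))
  →1  KK(SI)(KK(II))
  →2  K(KK(II))
  →3  KK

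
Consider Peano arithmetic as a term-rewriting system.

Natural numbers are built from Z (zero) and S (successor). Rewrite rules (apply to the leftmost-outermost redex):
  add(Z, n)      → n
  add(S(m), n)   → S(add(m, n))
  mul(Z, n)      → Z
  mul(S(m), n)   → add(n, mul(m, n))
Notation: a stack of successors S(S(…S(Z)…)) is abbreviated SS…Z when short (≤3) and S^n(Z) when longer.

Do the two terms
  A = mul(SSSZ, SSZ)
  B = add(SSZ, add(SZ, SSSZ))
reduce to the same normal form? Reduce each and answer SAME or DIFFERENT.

Term A:
  start: mul(SSSZ, SSZ)
  →1  add(SSZ, mul(SSZ, SSZ))
  →2  S(add(SZ, mul(SSZ, SSZ)))
  →3  S(S(add(Z, mul(SSZ, SSZ))))
  →4  S(S(mul(SSZ, SSZ)))
  →5  S(S(add(SSZ, mul(SZ, SSZ))))
  →6  S(S(S(add(SZ, mul(SZ, SSZ)))))
  →7  S(S(S(S(add(Z, mul(SZ, SSZ))))))
  →8  S(S(S(S(mul(SZ, SSZ)))))
  →9  S(S(S(S(add(SSZ, mul(Z, SSZ))))))
  →10  S(S(S(S(S(add(SZ, mul(Z, SSZ)))))))
  →11  S(S(S(S(S(S(add(Z, mul(Z, SSZ))))))))
  →12  S(S(S(S(S(S(mul(Z, SSZ)))))))
  →13  S^6(Z)

Term B:
  start: add(SSZ, add(SZ, SSSZ))
  →1  S(add(SZ, add(SZ, SSSZ)))
  →2  S(S(add(Z, add(SZ, SSSZ))))
  →3  S(S(add(SZ, SSSZ)))
  →4  S(S(S(add(Z, SSSZ))))
  →5  S^6(Z)

Answer: SAME — A ⇓ S^6(Z), B ⇓ S^6(Z)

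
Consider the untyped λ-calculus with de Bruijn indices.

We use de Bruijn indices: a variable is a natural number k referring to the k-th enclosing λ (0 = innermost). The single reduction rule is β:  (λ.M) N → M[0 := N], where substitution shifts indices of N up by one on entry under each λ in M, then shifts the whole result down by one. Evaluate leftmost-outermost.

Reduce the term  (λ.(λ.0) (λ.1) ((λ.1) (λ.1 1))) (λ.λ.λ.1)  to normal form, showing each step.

Answer: normal form = λ.λ.λ.1  (in 3 steps)

Working:
  start: (λ.(λ.0) (λ.1) ((λ.1) (λ.1 1))) (λ.λ.λ.1)
  [1] (λ.0) (λ.λ.λ.λ.1) ((λ.λ.λ.λ.1) (λ.(λ.λ.λ.1) (λ.λ.λ.1)))
  [2] (λ.λ.λ.λ.1) ((λ.λ.λ.λ.1) (λ.(λ.λ.λ.1) (λ.λ.λ.1)))
  [3] λ.λ.λ.1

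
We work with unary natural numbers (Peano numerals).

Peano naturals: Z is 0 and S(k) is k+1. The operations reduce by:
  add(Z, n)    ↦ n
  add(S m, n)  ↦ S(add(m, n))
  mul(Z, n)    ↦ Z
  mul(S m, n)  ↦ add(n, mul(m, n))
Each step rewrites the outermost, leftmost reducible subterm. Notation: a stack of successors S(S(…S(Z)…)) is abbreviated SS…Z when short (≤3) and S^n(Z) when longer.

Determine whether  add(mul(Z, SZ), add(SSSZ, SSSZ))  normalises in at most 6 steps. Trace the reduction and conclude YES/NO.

  start: add(mul(Z, SZ), add(SSSZ, SSSZ))
  step 1: add(Z, add(SSSZ, SSSZ))
  step 2: add(SSSZ, SSSZ)
  step 3: S(add(SSZ, SSSZ))
  step 4: S(S(add(SZ, SSSZ)))
  step 5: S(S(S(add(Z, SSSZ))))
  step 6: S^6(Z)

Answer: YES — reaches normal form S^6(Z) in 6 ≤ 6 steps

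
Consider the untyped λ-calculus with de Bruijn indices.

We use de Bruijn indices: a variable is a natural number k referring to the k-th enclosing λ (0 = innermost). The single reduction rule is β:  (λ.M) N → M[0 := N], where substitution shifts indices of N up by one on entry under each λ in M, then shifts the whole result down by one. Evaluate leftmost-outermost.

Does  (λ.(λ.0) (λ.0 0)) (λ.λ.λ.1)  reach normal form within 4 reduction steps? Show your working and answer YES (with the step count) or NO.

  start: (λ.(λ.0) (λ.0 0)) (λ.λ.λ.1)
  [1] (λ.0) (λ.0 0)
  [2] λ.0 0

Answer: YES — reaches normal form λ.0 0 in 2 ≤ 4 steps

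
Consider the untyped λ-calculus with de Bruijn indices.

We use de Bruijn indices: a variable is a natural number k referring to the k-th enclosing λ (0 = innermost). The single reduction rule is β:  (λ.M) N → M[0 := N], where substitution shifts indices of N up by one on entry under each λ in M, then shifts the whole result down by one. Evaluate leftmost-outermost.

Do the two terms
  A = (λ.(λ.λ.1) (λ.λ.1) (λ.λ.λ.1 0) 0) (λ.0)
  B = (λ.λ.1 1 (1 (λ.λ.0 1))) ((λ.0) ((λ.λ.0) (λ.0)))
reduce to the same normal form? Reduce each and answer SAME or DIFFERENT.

Answer: DIFFERENT — A ⇓ λ.λ.0, B ⇓ λ.λ.λ.0 1

Derivation:
Term A:
  start: (λ.(λ.λ.1) (λ.λ.1) (λ.λ.λ.1 0) 0) (λ.0)
  →1  (λ.λ.1) (λ.λ.1) (λ.λ.λ.1 0) (λ.0)
  →2  (λ.λ.λ.1) (λ.λ.λ.1 0) (λ.0)
  →3  (λ.λ.1) (λ.0)
  →4  λ.λ.0

Term B:
  start: (λ.λ.1 1 (1 (λ.λ.0 1))) ((λ.0) ((λ.λ.0) (λ.0)))
  →1  λ.(λ.0) ((λ.λ.0) (λ.0)) ((λ.0) ((λ.λ.0) (λ.0))) ((λ.0) ((λ.λ.0) (λ.0)) (λ.λ.0 1))
  →2  λ.(λ.λ.0) (λ.0) ((λ.0) ((λ.λ.0) (λ.0))) ((λ.0) ((λ.λ.0) (λ.0)) (λ.λ.0 1))
  →3  λ.(λ.0) ((λ.0) ((λ.λ.0) (λ.0))) ((λ.0) ((λ.λ.0) (λ.0)) (λ.λ.0 1))
  →4  λ.(λ.0) ((λ.λ.0) (λ.0)) ((λ.0) ((λ.λ.0) (λ.0)) (λ.λ.0 1))
  →5  λ.(λ.λ.0) (λ.0) ((λ.0) ((λ.λ.0) (λ.0)) (λ.λ.0 1))
  →6  λ.(λ.0) ((λ.0) ((λ.λ.0) (λ.0)) (λ.λ.0 1))
  →7  λ.(λ.0) ((λ.λ.0) (λ.0)) (λ.λ.0 1)
  →8  λ.(λ.λ.0) (λ.0) (λ.λ.0 1)
  →9  λ.(λ.0) (λ.λ.0 1)
  →10  λ.λ.λ.0 1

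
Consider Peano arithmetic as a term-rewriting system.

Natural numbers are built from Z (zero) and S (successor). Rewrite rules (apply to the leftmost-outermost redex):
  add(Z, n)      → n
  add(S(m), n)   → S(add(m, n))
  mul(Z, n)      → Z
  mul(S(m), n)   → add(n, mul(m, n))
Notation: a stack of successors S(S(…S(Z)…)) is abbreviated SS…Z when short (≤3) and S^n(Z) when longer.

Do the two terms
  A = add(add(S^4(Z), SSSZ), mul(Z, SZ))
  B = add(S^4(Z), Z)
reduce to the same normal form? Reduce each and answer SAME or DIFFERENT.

Answer: DIFFERENT — A ⇓ S^7(Z), B ⇓ S^4(Z)

Derivation:
Term A:
  start: add(add(S^4(Z), SSSZ), mul(Z, SZ))
  step 1: add(S(add(SSSZ, SSSZ)), mul(Z, SZ))
  step 2: S(add(add(SSSZ, SSSZ), mul(Z, SZ)))
  step 3: S(add(S(add(SSZ, SSSZ)), mul(Z, SZ)))
  step 4: S(S(add(add(SSZ, SSSZ), mul(Z, SZ))))
  step 5: S(S(add(S(add(SZ, SSSZ)), mul(Z, SZ))))
  step 6: S(S(S(add(add(SZ, SSSZ), mul(Z, SZ)))))
  step 7: S(S(S(add(S(add(Z, SSSZ)), mul(Z, SZ)))))
  step 8: S(S(S(S(add(add(Z, SSSZ), mul(Z, SZ))))))
  step 9: S(S(S(S(add(SSSZ, mul(Z, SZ))))))
  step 10: S(S(S(S(S(add(SSZ, mul(Z, SZ)))))))
  step 11: S(S(S(S(S(S(add(SZ, mul(Z, SZ))))))))
  step 12: S(S(S(S(S(S(S(add(Z, mul(Z, SZ)))))))))
  step 13: S(S(S(S(S(S(S(mul(Z, SZ))))))))
  step 14: S^7(Z)

Term B:
  start: add(S^4(Z), Z)
  step 1: S(add(SSSZ, Z))
  step 2: S(S(add(SSZ, Z)))
  step 3: S(S(S(add(SZ, Z))))
  step 4: S(S(S(S(add(Z, Z)))))
  step 5: S^4(Z)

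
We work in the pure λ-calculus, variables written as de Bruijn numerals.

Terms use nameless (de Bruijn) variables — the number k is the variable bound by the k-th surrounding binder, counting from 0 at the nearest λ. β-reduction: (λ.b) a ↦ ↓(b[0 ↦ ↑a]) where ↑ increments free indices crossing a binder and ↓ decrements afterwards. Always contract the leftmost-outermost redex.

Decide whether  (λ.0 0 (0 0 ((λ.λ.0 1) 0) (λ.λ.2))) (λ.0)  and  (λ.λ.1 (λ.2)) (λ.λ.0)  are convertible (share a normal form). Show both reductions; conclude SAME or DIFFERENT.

Term A:
  start: (λ.0 0 (0 0 ((λ.λ.0 1) 0) (λ.λ.2))) (λ.0)
  step 1: (λ.0) (λ.0) ((λ.0) (λ.0) ((λ.λ.0 1) (λ.0)) (λ.λ.λ.0))
  step 2: (λ.0) ((λ.0) (λ.0) ((λ.λ.0 1) (λ.0)) (λ.λ.λ.0))
  step 3: (λ.0) (λ.0) ((λ.λ.0 1) (λ.0)) (λ.λ.λ.0)
  step 4: (λ.0) ((λ.λ.0 1) (λ.0)) (λ.λ.λ.0)
  step 5: (λ.λ.0 1) (λ.0) (λ.λ.λ.0)
  step 6: (λ.0 (λ.0)) (λ.λ.λ.0)
  step 7: (λ.λ.λ.0) (λ.0)
  step 8: λ.λ.0

Term B:
  start: (λ.λ.1 (λ.2)) (λ.λ.0)
  step 1: λ.(λ.λ.0) (λ.λ.λ.0)
  step 2: λ.λ.0

Answer: SAME — A ⇓ λ.λ.0, B ⇓ λ.λ.0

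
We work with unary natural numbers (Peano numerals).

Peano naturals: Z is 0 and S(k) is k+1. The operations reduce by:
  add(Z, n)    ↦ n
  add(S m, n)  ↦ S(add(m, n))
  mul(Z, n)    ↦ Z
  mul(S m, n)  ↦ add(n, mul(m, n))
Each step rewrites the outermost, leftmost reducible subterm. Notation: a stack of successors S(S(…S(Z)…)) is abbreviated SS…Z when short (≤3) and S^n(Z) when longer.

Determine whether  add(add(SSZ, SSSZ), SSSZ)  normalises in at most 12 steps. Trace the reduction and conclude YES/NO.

Answer: YES — reaches normal form S^8(Z) in 9 ≤ 12 steps

Derivation:
  start: add(add(SSZ, SSSZ), SSSZ)
  [1] add(S(add(SZ, SSSZ)), SSSZ)
  [2] S(add(add(SZ, SSSZ), SSSZ))
  [3] S(add(S(add(Z, SSSZ)), SSSZ))
  [4] S(S(add(add(Z, SSSZ), SSSZ)))
  [5] S(S(add(SSSZ, SSSZ)))
  [6] S(S(S(add(SSZ, SSSZ))))
  [7] S(S(S(S(add(SZ, SSSZ)))))
  [8] S(S(S(S(S(add(Z, SSSZ))))))
  [9] S^8(Z)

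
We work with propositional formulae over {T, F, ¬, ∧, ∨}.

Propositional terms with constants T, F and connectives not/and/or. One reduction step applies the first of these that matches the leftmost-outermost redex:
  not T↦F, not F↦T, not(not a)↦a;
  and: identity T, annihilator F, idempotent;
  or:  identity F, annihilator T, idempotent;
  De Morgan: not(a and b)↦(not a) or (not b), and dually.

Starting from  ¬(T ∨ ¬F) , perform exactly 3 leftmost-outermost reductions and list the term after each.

  start: ¬(T ∨ ¬F)
  [1] ¬T ∧ ¬¬F
  [2] F ∧ ¬¬F
  [3] F

Answer: after 3 steps: F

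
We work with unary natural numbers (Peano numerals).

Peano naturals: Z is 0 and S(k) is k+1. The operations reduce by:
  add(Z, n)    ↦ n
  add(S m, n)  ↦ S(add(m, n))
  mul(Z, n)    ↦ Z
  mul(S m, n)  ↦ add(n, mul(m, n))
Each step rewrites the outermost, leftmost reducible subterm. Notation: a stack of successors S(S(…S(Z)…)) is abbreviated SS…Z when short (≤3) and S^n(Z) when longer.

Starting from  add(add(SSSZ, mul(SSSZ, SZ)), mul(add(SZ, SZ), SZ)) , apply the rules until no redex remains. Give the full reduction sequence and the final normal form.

  start: add(add(SSSZ, mul(SSSZ, SZ)), mul(add(SZ, SZ), SZ))
  step 1: add(S(add(SSZ, mul(SSSZ, SZ))), mul(add(SZ, SZ), SZ))
  step 2: S(add(add(SSZ, mul(SSSZ, SZ)), mul(add(SZ, SZ), SZ)))
  step 3: S(add(S(add(SZ, mul(SSSZ, SZ))), mul(add(SZ, SZ), SZ)))
  step 4: S(S(add(add(SZ, mul(SSSZ, SZ)), mul(add(SZ, SZ), SZ))))
  step 5: S(S(add(S(add(Z, mul(SSSZ, SZ))), mul(add(SZ, SZ), SZ))))
  step 6: S(S(S(add(add(Z, mul(SSSZ, SZ)), mul(add(SZ, SZ), SZ)))))
  step 7: S(S(S(add(mul(SSSZ, SZ), mul(add(SZ, SZ), SZ)))))
  step 8: S(S(S(add(add(SZ, mul(SSZ, SZ)), mul(add(SZ, SZ), SZ)))))
  step 9: S(S(S(add(S(add(Z, mul(SSZ, SZ))), mul(add(SZ, SZ), SZ)))))
  step 10: S(S(S(S(add(add(Z, mul(SSZ, SZ)), mul(add(SZ, SZ), SZ))))))
  step 11: S(S(S(S(add(mul(SSZ, SZ), mul(add(SZ, SZ), SZ))))))
  step 12: S(S(S(S(add(add(SZ, mul(SZ, SZ)), mul(add(SZ, SZ), SZ))))))
  step 13: S(S(S(S(add(S(add(Z, mul(SZ, SZ))), mul(add(SZ, SZ), SZ))))))
  step 14: S(S(S(S(S(add(add(Z, mul(SZ, SZ)), mul(add(SZ, SZ), SZ)))))))
  step 15: S(S(S(S(S(add(mul(SZ, SZ), mul(add(SZ, SZ), SZ)))))))
  step 16: S(S(S(S(S(add(add(SZ, mul(Z, SZ)), mul(add(SZ, SZ), SZ)))))))
  step 17: S(S(S(S(S(add(S(add(Z, mul(Z, SZ))), mul(add(SZ, SZ), SZ)))))))
  step 18: S(S(S(S(S(S(add(add(Z, mul(Z, SZ)), mul(add(SZ, SZ), SZ))))))))
  step 19: S(S(S(S(S(S(add(mul(Z, SZ), mul(add(SZ, SZ), SZ))))))))
  step 20: S(S(S(S(S(S(add(Z, mul(add(SZ, SZ), SZ))))))))
  step 21: S(S(S(S(S(S(mul(add(SZ, SZ), SZ)))))))
  step 22: S(S(S(S(S(S(mul(S(add(Z, SZ)), SZ)))))))
  step 23: S(S(S(S(S(S(add(SZ, mul(add(Z, SZ), SZ))))))))
  step 24: S(S(S(S(S(S(S(add(Z, mul(add(Z, SZ), SZ)))))))))
  step 25: S(S(S(S(S(S(S(mul(add(Z, SZ), SZ))))))))
  step 26: S(S(S(S(S(S(S(mul(SZ, SZ))))))))
  step 27: S(S(S(S(S(S(S(add(SZ, mul(Z, SZ)))))))))
  step 28: S(S(S(S(S(S(S(S(add(Z, mul(Z, SZ))))))))))
  step 29: S(S(S(S(S(S(S(S(mul(Z, SZ)))))))))
  step 30: S^8(Z)

Answer: normal form = S^8(Z)  (in 30 steps)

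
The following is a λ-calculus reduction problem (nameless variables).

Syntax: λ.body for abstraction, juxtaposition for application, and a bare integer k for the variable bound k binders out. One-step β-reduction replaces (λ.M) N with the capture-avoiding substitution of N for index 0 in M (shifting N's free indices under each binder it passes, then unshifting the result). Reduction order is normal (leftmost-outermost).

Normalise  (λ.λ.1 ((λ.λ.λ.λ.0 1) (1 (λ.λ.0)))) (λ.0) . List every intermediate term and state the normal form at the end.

Answer: normal form = λ.λ.λ.λ.0 1  (in 3 steps)

Reduction:
  start: (λ.λ.1 ((λ.λ.λ.λ.0 1) (1 (λ.λ.0)))) (λ.0)
  [1] λ.(λ.0) ((λ.λ.λ.λ.0 1) ((λ.0) (λ.λ.0)))
  [2] λ.(λ.λ.λ.λ.0 1) ((λ.0) (λ.λ.0))
  [3] λ.λ.λ.λ.0 1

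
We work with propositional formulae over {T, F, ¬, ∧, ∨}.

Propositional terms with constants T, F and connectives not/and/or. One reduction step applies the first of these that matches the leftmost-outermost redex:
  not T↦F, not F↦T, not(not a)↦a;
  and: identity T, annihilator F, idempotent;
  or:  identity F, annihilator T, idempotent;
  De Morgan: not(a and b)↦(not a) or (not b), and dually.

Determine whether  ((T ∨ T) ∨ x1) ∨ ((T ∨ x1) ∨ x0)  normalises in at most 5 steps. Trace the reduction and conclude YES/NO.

Answer: YES — reaches normal form T in 3 ≤ 5 steps

Working:
  start: ((T ∨ T) ∨ x1) ∨ ((T ∨ x1) ∨ x0)
  step 1: (T ∨ x1) ∨ ((T ∨ x1) ∨ x0)
  step 2: T ∨ ((T ∨ x1) ∨ x0)
  step 3: T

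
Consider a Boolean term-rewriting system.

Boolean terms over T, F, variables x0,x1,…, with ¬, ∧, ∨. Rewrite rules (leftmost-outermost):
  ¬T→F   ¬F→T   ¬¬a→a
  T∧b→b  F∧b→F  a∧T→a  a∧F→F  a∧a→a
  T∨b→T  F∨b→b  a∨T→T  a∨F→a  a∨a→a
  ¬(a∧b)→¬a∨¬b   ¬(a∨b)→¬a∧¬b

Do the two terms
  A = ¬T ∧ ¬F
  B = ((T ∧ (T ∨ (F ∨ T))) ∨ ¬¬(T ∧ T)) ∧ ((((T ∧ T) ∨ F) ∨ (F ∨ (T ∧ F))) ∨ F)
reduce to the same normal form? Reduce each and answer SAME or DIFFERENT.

Answer: DIFFERENT — A ⇓ F, B ⇓ T

Derivation:
Term A:
  start: ¬T ∧ ¬F
  →1  F ∧ ¬F
  →2  F

Term B:
  start: ((T ∧ (T ∨ (F ∨ T))) ∨ ¬¬(T ∧ T)) ∧ ((((T ∧ T) ∨ F) ∨ (F ∨ (T ∧ F))) ∨ F)
  →1  ((T ∨ (F ∨ T)) ∨ ¬¬(T ∧ T)) ∧ ((((T ∧ T) ∨ F) ∨ (F ∨ (T ∧ F))) ∨ F)
  →2  (T ∨ ¬¬(T ∧ T)) ∧ ((((T ∧ T) ∨ F) ∨ (F ∨ (T ∧ F))) ∨ F)
  →3  T ∧ ((((T ∧ T) ∨ F) ∨ (F ∨ (T ∧ F))) ∨ F)
  →4  (((T ∧ T) ∨ F) ∨ (F ∨ (T ∧ F))) ∨ F
  →5  ((T ∧ T) ∨ F) ∨ (F ∨ (T ∧ F))
  →6  (T ∧ T) ∨ (F ∨ (T ∧ F))
  →7  T ∨ (F ∨ (T ∧ F))
  →8  T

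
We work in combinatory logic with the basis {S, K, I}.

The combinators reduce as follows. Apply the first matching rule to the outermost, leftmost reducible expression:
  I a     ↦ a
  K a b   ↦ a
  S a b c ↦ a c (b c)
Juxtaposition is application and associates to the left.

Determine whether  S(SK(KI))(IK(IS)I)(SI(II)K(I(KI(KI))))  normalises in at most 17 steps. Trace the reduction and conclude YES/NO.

Answer: YES — reaches normal form K(SK) in 16 ≤ 17 steps

Working:
  start: S(SK(KI))(IK(IS)I)(SI(II)K(I(KI(KI))))
  [1] SK(KI)(SI(II)K(I(KI(KI))))(IK(IS)I(SI(II)K(I(KI(KI)))))
  [2] K(SI(II)K(I(KI(KI))))(KI(SI(II)K(I(KI(KI)))))(IK(IS)I(SI(II)K(I(KI(KI)))))
  [3] SI(II)K(I(KI(KI)))(IK(IS)I(SI(II)K(I(KI(KI)))))
  [4] IK(IIK)(I(KI(KI)))(IK(IS)I(SI(II)K(I(KI(KI)))))
  [5] K(IIK)(I(KI(KI)))(IK(IS)I(SI(II)K(I(KI(KI)))))
  [6] IIK(IK(IS)I(SI(II)K(I(KI(KI)))))
  [7] IK(IK(IS)I(SI(II)K(I(KI(KI)))))
  [8] K(IK(IS)I(SI(II)K(I(KI(KI)))))
  [9] K(K(IS)I(SI(II)K(I(KI(KI)))))
  [10] K(IS(SI(II)K(I(KI(KI)))))
  [11] K(S(SI(II)K(I(KI(KI)))))
  [12] K(S(IK(IIK)(I(KI(KI)))))
  [13] K(S(K(IIK)(I(KI(KI)))))
  [14] K(S(IIK))
  [15] K(S(IK))
  [16] K(SK)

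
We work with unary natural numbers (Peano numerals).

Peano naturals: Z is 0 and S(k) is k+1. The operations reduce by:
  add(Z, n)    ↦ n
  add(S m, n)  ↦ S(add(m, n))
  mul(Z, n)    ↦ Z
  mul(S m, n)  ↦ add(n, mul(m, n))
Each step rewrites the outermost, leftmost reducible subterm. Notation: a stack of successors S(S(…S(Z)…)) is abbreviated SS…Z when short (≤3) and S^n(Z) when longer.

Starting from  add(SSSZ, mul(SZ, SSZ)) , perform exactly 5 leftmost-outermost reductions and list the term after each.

Answer: after 5 steps: S(S(S(add(SSZ, mul(Z, SSZ)))))

Working:
  start: add(SSSZ, mul(SZ, SSZ))
  [1] S(add(SSZ, mul(SZ, SSZ)))
  [2] S(S(add(SZ, mul(SZ, SSZ))))
  [3] S(S(S(add(Z, mul(SZ, SSZ)))))
  [4] S(S(S(mul(SZ, SSZ))))
  [5] S(S(S(add(SSZ, mul(Z, SSZ)))))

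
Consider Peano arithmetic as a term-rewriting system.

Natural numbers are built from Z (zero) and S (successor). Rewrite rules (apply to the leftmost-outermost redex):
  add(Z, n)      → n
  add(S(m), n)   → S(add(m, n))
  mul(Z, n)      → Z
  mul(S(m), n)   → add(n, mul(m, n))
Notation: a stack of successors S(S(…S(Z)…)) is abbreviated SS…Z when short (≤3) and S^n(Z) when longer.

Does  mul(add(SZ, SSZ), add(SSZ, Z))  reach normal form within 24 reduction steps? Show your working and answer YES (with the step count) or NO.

Answer: YES — reaches normal form S^6(Z) in 24 ≤ 24 steps

Reduction:
  start: mul(add(SZ, SSZ), add(SSZ, Z))
  [1] mul(S(add(Z, SSZ)), add(SSZ, Z))
  [2] add(add(SSZ, Z), mul(add(Z, SSZ), add(SSZ, Z)))
  [3] add(S(add(SZ, Z)), mul(add(Z, SSZ), add(SSZ, Z)))
  [4] S(add(add(SZ, Z), mul(add(Z, SSZ), add(SSZ, Z))))
  [5] S(add(S(add(Z, Z)), mul(add(Z, SSZ), add(SSZ, Z))))
  [6] S(S(add(add(Z, Z), mul(add(Z, SSZ), add(SSZ, Z)))))
  [7] S(S(add(Z, mul(add(Z, SSZ), add(SSZ, Z)))))
  [8] S(S(mul(add(Z, SSZ), add(SSZ, Z))))
  [9] S(S(mul(SSZ, add(SSZ, Z))))
  [10] S(S(add(add(SSZ, Z), mul(SZ, add(SSZ, Z)))))
  [11] S(S(add(S(add(SZ, Z)), mul(SZ, add(SSZ, Z)))))
  [12] S(S(S(add(add(SZ, Z), mul(SZ, add(SSZ, Z))))))
  [13] S(S(S(add(S(add(Z, Z)), mul(SZ, add(SSZ, Z))))))
  [14] S(S(S(S(add(add(Z, Z), mul(SZ, add(SSZ, Z)))))))
  [15] S(S(S(S(add(Z, mul(SZ, add(SSZ, Z)))))))
  [16] S(S(S(S(mul(SZ, add(SSZ, Z))))))
  [17] S(S(S(S(add(add(SSZ, Z), mul(Z, add(SSZ, Z)))))))
  [18] S(S(S(S(add(S(add(SZ, Z)), mul(Z, add(SSZ, Z)))))))
  [19] S(S(S(S(S(add(add(SZ, Z), mul(Z, add(SSZ, Z))))))))
  [20] S(S(S(S(S(add(S(add(Z, Z)), mul(Z, add(SSZ, Z))))))))
  [21] S(S(S(S(S(S(add(add(Z, Z), mul(Z, add(SSZ, Z)))))))))
  [22] S(S(S(S(S(S(add(Z, mul(Z, add(SSZ, Z)))))))))
  [23] S(S(S(S(S(S(mul(Z, add(SSZ, Z))))))))
  [24] S^6(Z)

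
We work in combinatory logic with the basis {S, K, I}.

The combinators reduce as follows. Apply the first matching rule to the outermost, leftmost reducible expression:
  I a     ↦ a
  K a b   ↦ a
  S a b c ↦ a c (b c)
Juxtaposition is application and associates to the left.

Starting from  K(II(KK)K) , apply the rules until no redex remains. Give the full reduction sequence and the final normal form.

  start: K(II(KK)K)
  step 1: K(I(KK)K)
  step 2: K(KKK)
  step 3: KK

Answer: normal form = KK  (in 3 steps)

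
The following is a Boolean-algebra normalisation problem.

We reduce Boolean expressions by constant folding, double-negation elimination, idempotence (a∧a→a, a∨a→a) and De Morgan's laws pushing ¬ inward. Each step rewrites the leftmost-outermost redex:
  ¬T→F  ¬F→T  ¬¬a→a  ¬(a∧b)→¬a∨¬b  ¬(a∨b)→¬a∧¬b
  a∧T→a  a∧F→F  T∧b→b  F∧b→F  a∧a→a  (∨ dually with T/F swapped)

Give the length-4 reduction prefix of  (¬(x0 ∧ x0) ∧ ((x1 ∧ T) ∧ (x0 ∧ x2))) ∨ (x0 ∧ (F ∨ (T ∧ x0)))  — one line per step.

  start: (¬(x0 ∧ x0) ∧ ((x1 ∧ T) ∧ (x0 ∧ x2))) ∨ (x0 ∧ (F ∨ (T ∧ x0)))
  [1] ((¬x0 ∨ ¬x0) ∧ ((x1 ∧ T) ∧ (x0 ∧ x2))) ∨ (x0 ∧ (F ∨ (T ∧ x0)))
  [2] (¬x0 ∧ ((x1 ∧ T) ∧ (x0 ∧ x2))) ∨ (x0 ∧ (F ∨ (T ∧ x0)))
  [3] (¬x0 ∧ (x1 ∧ (x0 ∧ x2))) ∨ (x0 ∧ (F ∨ (T ∧ x0)))
  [4] (¬x0 ∧ (x1 ∧ (x0 ∧ x2))) ∨ (x0 ∧ (T ∧ x0))

Answer: after 4 steps: (¬x0 ∧ (x1 ∧ (x0 ∧ x2))) ∨ (x0 ∧ (T ∧ x0))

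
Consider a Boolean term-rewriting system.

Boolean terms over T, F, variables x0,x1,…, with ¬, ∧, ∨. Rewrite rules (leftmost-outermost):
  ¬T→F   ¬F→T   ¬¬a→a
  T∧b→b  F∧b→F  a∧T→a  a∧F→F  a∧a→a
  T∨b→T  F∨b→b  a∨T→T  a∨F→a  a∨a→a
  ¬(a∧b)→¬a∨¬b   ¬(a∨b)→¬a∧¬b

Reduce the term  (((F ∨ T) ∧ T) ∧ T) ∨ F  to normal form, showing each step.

  start: (((F ∨ T) ∧ T) ∧ T) ∨ F
  [1] ((F ∨ T) ∧ T) ∧ T
  [2] (F ∨ T) ∧ T
  [3] F ∨ T
  [4] T

Answer: normal form = T  (in 4 steps)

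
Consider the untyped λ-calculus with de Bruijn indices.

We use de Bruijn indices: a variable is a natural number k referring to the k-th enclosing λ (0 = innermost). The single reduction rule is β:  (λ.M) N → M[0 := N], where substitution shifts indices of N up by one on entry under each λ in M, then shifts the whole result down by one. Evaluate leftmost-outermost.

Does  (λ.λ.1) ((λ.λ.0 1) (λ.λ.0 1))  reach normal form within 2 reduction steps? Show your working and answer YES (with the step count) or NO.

Answer: YES — reaches normal form λ.λ.0 (λ.λ.0 1) in 2 ≤ 2 steps

Reduction:
  start: (λ.λ.1) ((λ.λ.0 1) (λ.λ.0 1))
  [1] λ.(λ.λ.0 1) (λ.λ.0 1)
  [2] λ.λ.0 (λ.λ.0 1)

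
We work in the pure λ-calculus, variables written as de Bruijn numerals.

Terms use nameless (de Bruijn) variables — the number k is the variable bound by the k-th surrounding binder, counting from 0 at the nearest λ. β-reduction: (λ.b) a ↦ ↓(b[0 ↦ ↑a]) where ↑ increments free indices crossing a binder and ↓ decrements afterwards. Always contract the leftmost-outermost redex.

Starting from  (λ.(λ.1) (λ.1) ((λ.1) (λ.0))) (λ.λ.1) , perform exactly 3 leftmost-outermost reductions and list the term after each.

  start: (λ.(λ.1) (λ.1) ((λ.1) (λ.0))) (λ.λ.1)
  [1] (λ.λ.λ.1) (λ.λ.λ.1) ((λ.λ.λ.1) (λ.0))
  [2] (λ.λ.1) ((λ.λ.λ.1) (λ.0))
  [3] λ.(λ.λ.λ.1) (λ.0)

Answer: after 3 steps: λ.(λ.λ.λ.1) (λ.0)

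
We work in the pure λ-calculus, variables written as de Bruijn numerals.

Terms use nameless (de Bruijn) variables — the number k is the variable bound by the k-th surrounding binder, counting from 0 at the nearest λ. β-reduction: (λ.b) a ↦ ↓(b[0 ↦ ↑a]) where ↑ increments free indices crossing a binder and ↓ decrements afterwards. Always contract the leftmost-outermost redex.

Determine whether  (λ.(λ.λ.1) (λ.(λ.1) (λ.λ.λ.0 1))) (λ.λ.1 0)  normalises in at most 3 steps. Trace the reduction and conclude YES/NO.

  start: (λ.(λ.λ.1) (λ.(λ.1) (λ.λ.λ.0 1))) (λ.λ.1 0)
  step 1: (λ.λ.1) (λ.(λ.1) (λ.λ.λ.0 1))
  step 2: λ.λ.(λ.1) (λ.λ.λ.0 1)
  step 3: λ.λ.0

Answer: YES — reaches normal form λ.λ.0 in 3 ≤ 3 steps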